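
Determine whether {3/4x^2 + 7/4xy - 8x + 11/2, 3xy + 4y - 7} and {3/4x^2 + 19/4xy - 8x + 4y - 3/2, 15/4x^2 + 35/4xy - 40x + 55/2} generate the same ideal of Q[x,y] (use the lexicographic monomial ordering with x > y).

Yes, the ideals are equal.

Since reduced Gröbner bases are canonical representatives of ideals under a given ordering, it suffices to compute and compare them.
Buchberger on the first generating set:
f_1 = 3/4x^2 + 7/4xy - 8x + 11/2, LT = x^2.
f_2 = 3xy + 4y - 7, LT = xy.

S(f_1,f_2): lcm = x^2y. S = 7/3xy^2 - 12xy + 7/3x + 22/3y.
  reduce S modulo (f_1, f_2):
  remainder 7/3x - 28/9y^2 + 259/9y - 28 ≠ 0; add g_3 = 7/3x - 28/9y^2 + 259/9y - 28 to the basis.

S(f_2,g_3): lcm = xy. S = 4/3y^3 - 37/3y^2 + 40/3y - 7/3.
  reduce S modulo (f_1, f_2, g_3):
  remainder 4/3y^3 - 37/3y^2 + 40/3y - 7/3 ≠ 0; add g_4 = 4/3y^3 - 37/3y^2 + 40/3y - 7/3 to the basis.

The other S-polynomials (S(f_1,g_3), S(f_1,g_4), S(f_2,g_4), S(g_3,g_4)) all reduce to 0 modulo the current basis, so we have a Gröbner basis.
Inter-reduce: drop elements whose leading term is divisible by another's, tail-reduce, and make monic.
Reduced Gröbner basis: {x - 4/3y^2 + 37/3y - 12, y^3 - 37/4y^2 + 10y - 7/4}.

Buchberger on the second generating set:
h_1 = 3/4x^2 + 19/4xy - 8x + 4y - 3/2, LT = x^2.
h_2 = 15/4x^2 + 35/4xy - 40x + 55/2, LT = x^2.

S(h_1,h_2): lcm = x^2. S = 4xy + 16/3y - 28/3.
  reduce S modulo (h_1, h_2):
  remainder 4xy + 16/3y - 28/3 ≠ 0; add k_3 = 4xy + 16/3y - 28/3 to the basis.

S(h_1,k_3): lcm = x^2y. S = 19/3xy^2 - 12xy + 7/3x + 16/3y^2 - 2y.
  reduce S modulo (h_1, h_2, k_3):
  remainder 7/3x - 28/9y^2 + 259/9y - 28 ≠ 0; add k_4 = 7/3x - 28/9y^2 + 259/9y - 28 to the basis.

S(k_3,k_4): lcm = xy. S = 4/3y^3 - 37/3y^2 + 40/3y - 7/3.
  reduce S modulo (h_1, h_2, k_3, k_4):
  remainder 4/3y^3 - 37/3y^2 + 40/3y - 7/3 ≠ 0; add k_5 = 4/3y^3 - 37/3y^2 + 40/3y - 7/3 to the basis.

The other S-polynomials (S(h_2,k_3), S(h_1,k_4), S(h_2,k_4), S(h_1,k_5), S(h_2,k_5), S(k_3,k_5), S(k_4,k_5)) all reduce to 0 modulo the current basis, so we have a Gröbner basis.
Inter-reduce: drop elements whose leading term is divisible by another's, tail-reduce, and make monic.
Reduced Gröbner basis: {x - 4/3y^2 + 37/3y - 12, y^3 - 37/4y^2 + 10y - 7/4}.

These coincide, so the ideals are equal.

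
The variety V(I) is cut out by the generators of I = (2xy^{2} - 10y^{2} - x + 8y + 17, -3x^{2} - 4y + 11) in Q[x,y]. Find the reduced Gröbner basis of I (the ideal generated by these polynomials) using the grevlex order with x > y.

The reduced Gröbner basis is the canonical form of the ideal for this ordering.

f_1 = 2xy^{2} - 10y^{2} - x + 8y + 17, LT = xy^{2}.
f_2 = -3x^{2} - 4y + 11, LT = x^{2}.

S(f_1,f_2): lcm = x^{2}y^{2}. S = -5xy^{2} - \tfrac{4}{3}y^{3} - \tfrac{1}{2}x^{2} + 4xy + \tfrac{11}{3}y^{2} + \tfrac{17}{2}x.
  leading term xy^{2}: subtract (-\tfrac{5}{2})·f_1 from -5xy^{2} - \tfrac{4}{3}y^{3} - \tfrac{1}{2}x^{2} + 4xy + \tfrac{11}{3}y^{2} + \tfrac{17}{2}x → -\tfrac{4}{3}y^{3} - \tfrac{1}{2}x^{2} + 4xy - \tfrac{64}{3}y^{2} + 6x + 20y + \tfrac{85}{2}
  leading term y^{3}: no divisor's leading term divides it; move -\tfrac{4}{3}y^{3} to the remainder.
  leading term x^{2}: subtract (\tfrac{1}{6})·f_2 from -\tfrac{1}{2}x^{2} + 4xy - \tfrac{64}{3}y^{2} + 6x + 20y + \tfrac{85}{2} → 4xy - \tfrac{64}{3}y^{2} + 6x + \tfrac{62}{3}y + \tfrac{122}{3}
  leading term xy: no divisor's leading term divides it; move 4xy to the remainder.
  leading term y^{2}: no divisor's leading term divides it; move -\tfrac{64}{3}y^{2} to the remainder.
  leading term x: no divisor's leading term divides it; move 6x to the remainder.
  leading term y: no divisor's leading term divides it; move \tfrac{62}{3}y to the remainder.
  leading term 1: no divisor's leading term divides it; move \tfrac{122}{3} to the remainder.
  remainder -\tfrac{4}{3}y^{3} + 4xy - \tfrac{64}{3}y^{2} + 6x + \tfrac{62}{3}y + \tfrac{122}{3} ≠ 0; add g_3 = -\tfrac{4}{3}y^{3} + 4xy - \tfrac{64}{3}y^{2} + 6x + \tfrac{62}{3}y + \tfrac{122}{3} to the basis.

The other S-polynomials (S(f_1,g_3), S(f_2,g_3)) all reduce to 0 modulo the current basis, so we have a Gröbner basis.

G = {xy^{2} - 5y^{2} - \tfrac{1}{2}x + 4y + \tfrac{17}{2}, y^{3} - 3xy + 16y^{2} - \tfrac{9}{2}x - \tfrac{31}{2}y - \tfrac{61}{2}, x^{2} + \tfrac{4}{3}y - \tfrac{11}{3}}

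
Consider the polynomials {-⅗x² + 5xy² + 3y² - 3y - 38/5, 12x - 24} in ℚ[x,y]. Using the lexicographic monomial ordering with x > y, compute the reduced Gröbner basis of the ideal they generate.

f_1 = -⅗x² + 5xy² + 3y² - 3y - 38/5, LT = x².
f_2 = 12x - 24, LT = x.

S(f_1,f_2): lcm = x². S = -25/3xy² + 2x - 5y² + 5y + 38/3.
  reduce S modulo (f_1, f_2):
  remainder -65/3y² + 5y + 50/3 ≠ 0; add g_3 = -65/3y² + 5y + 50/3 to the basis.

The other S-polynomials (S(f_1,g_3), S(f_2,g_3)) all reduce to 0 modulo the current basis, so we have a Gröbner basis.
Inter-reduce: drop elements whose leading term is divisible by another's, tail-reduce, and make monic.

G = {x - 2, y² - 3/13y - 10/13}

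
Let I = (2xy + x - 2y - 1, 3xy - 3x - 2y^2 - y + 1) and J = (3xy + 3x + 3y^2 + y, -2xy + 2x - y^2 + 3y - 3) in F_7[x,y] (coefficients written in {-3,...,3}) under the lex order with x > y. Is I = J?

Yes, the ideals are equal.

Equality of ideals is decidable: compute both reduced Gröbner bases (unique for the ordering) and check whether they agree.
Buchberger on the first generating set:
f_1 = 2xy + x - 2y - 1, LT = xy.
f_2 = 3xy - 3x - 2y^2 - y + 1, LT = xy.

S(f_1,f_2): lcm = xy. S = -2x + 3y^2 - 3y - 2.
  leading term x: no divisor's leading term divides it; move -2x to the remainder.
  leading term y^2: no divisor's leading term divides it; move 3y^2 to the remainder.
  leading term y: no divisor's leading term divides it; move -3y to the remainder.
  leading term 1: no divisor's leading term divides it; move -2 to the remainder.
  remainder -2x + 3y^2 - 3y - 2 ≠ 0; add g_3 = -2x + 3y^2 - 3y - 2 to the basis.

S(f_1,g_3): lcm = xy. S = -3x - 2y^3 + 2y^2 - 2y + 3.
  leading term x: subtract (-2)·g_3 from -3x - 2y^3 + 2y^2 - 2y + 3 → -2y^3 + y^2 - y - 1
  leading term y^3: no divisor's leading term divides it; move -2y^3 to the remainder.
  leading term y^2: no divisor's leading term divides it; move y^2 to the remainder.
  leading term y: no divisor's leading term divides it; move -y to the remainder.
  leading term 1: no divisor's leading term divides it; move -1 to the remainder.
  remainder -2y^3 + y^2 - y - 1 ≠ 0; add g_4 = -2y^3 + y^2 - y - 1 to the basis.

The other S-polynomials (S(f_2,g_3), S(f_1,g_4), S(f_2,g_4), S(g_3,g_4)) all reduce to 0 modulo the current basis, so we have a Gröbner basis.
Inter-reduce: drop elements whose leading term is divisible by another's, tail-reduce, and make monic.
Reduced Gröbner basis: {x + 2y^2 - 2y + 1, y^3 + 3y^2 - 3y - 3}.

Buchberger on the second generating set:
h_1 = 3xy + 3x + 3y^2 + y, LT = xy.
h_2 = -2xy + 2x - y^2 + 3y - 3, LT = xy.

S(h_1,h_2): lcm = xy. S = 2x - 3y^2 + 3y + 2.
  leading term x: no divisor's leading term divides it; move 2x to the remainder.
  leading term y^2: no divisor's leading term divides it; move -3y^2 to the remainder.
  leading term y: no divisor's leading term divides it; move 3y to the remainder.
  leading term 1: no divisor's leading term divides it; move 2 to the remainder.
  remainder 2x - 3y^2 + 3y + 2 ≠ 0; add k_3 = 2x - 3y^2 + 3y + 2 to the basis.

S(h_1,k_3): lcm = xy. S = x - 2y^3 + 3y^2 - 3y.
  leading term x: subtract (-3)·k_3 from x - 2y^3 + 3y^2 - 3y → -2y^3 + y^2 - y - 1
  leading term y^3: no divisor's leading term divides it; move -2y^3 to the remainder.
  leading term y^2: no divisor's leading term divides it; move y^2 to the remainder.
  leading term y: no divisor's leading term divides it; move -y to the remainder.
  leading term 1: no divisor's leading term divides it; move -1 to the remainder.
  remainder -2y^3 + y^2 - y - 1 ≠ 0; add k_4 = -2y^3 + y^2 - y - 1 to the basis.

The other S-polynomials (S(h_2,k_3), S(h_1,k_4), S(h_2,k_4), S(k_3,k_4)) all reduce to 0 modulo the current basis, so we have a Gröbner basis.
Inter-reduce: drop elements whose leading term is divisible by another's, tail-reduce, and make monic.
Reduced Gröbner basis: {x + 2y^2 - 2y + 1, y^3 + 3y^2 - 3y - 3}.

These coincide, so the ideals are equal.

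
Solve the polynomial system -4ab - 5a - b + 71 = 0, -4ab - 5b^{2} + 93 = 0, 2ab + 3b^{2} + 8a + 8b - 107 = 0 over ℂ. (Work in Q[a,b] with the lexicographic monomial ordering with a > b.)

Compute a lex Gröbner basis by Buchberger's algorithm.
f_1 = -4ab - 5a - b + 71, LT = ab.
f_2 = -4ab - 5b^{2} + 93, LT = ab.
f_3 = 2ab + 8a + 3b^{2} + 8b - 107, LT = ab.

S(f_1,f_2): lcm = ab. S = \tfrac{5}{4}a - \tfrac{5}{4}b^{2} + \tfrac{1}{4}b + \tfrac{11}{2}.
  leading term a: no divisor's leading term divides it; move \tfrac{5}{4}a to the remainder.
  leading term b^{2}: no divisor's leading term divides it; move -\tfrac{5}{4}b^{2} to the remainder.
  leading term b: no divisor's leading term divides it; move \tfrac{1}{4}b to the remainder.
  leading term 1: no divisor's leading term divides it; move \tfrac{11}{2} to the remainder.
  remainder \tfrac{5}{4}a - \tfrac{5}{4}b^{2} + \tfrac{1}{4}b + \tfrac{11}{2} ≠ 0; add h_4 = \tfrac{5}{4}a - \tfrac{5}{4}b^{2} + \tfrac{1}{4}b + \tfrac{11}{2} to the basis.

S(f_1,f_3): lcm = ab. S = -\tfrac{11}{4}a - \tfrac{3}{2}b^{2} - \tfrac{15}{4}b + \tfrac{143}{4}.
  leading term a: subtract (-\tfrac{11}{5})·h_4 from -\tfrac{11}{4}a - \tfrac{3}{2}b^{2} - \tfrac{15}{4}b + \tfrac{143}{4} → -\tfrac{17}{4}b^{2} - \tfrac{16}{5}b + \tfrac{957}{20}
  leading term b^{2}: no divisor's leading term divides it; move -\tfrac{17}{4}b^{2} to the remainder.
  leading term b: no divisor's leading term divides it; move -\tfrac{16}{5}b to the remainder.
  leading term 1: no divisor's leading term divides it; move \tfrac{957}{20} to the remainder.
  remainder -\tfrac{17}{4}b^{2} - \tfrac{16}{5}b + \tfrac{957}{20} ≠ 0; add h_5 = -\tfrac{17}{4}b^{2} - \tfrac{16}{5}b + \tfrac{957}{20} to the basis.

S(f_1,h_4): lcm = ab. S = \tfrac{5}{4}a + b^{3} - \tfrac{1}{5}b^{2} - \tfrac{83}{20}b - \tfrac{71}{4}.
  leading term a: subtract (1)·h_4 from \tfrac{5}{4}a + b^{3} - \tfrac{1}{5}b^{2} - \tfrac{83}{20}b - \tfrac{71}{4} → b^{3} + \tfrac{21}{20}b^{2} - \tfrac{22}{5}b - \tfrac{93}{4}
  leading term b^{3}: subtract (-\tfrac{4}{17}b)·h_5 from b^{3} + \tfrac{21}{20}b^{2} - \tfrac{22}{5}b - \tfrac{93}{4} → \tfrac{101}{340}b^{2} + \tfrac{583}{85}b - \tfrac{93}{4}
  leading term b^{2}: subtract (-\tfrac{101}{1445})·h_5 from \tfrac{101}{340}b^{2} + \tfrac{583}{85}b - \tfrac{93}{4} → \tfrac{47939}{7225}b - \tfrac{143817}{7225}
  leading term b: no divisor's leading term divides it; move \tfrac{47939}{7225}b to the remainder.
  leading term 1: no divisor's leading term divides it; move -\tfrac{143817}{7225} to the remainder.
  remainder \tfrac{47939}{7225}b - \tfrac{143817}{7225} ≠ 0; add h_6 = \tfrac{47939}{7225}b - \tfrac{143817}{7225} to the basis.

The other S-polynomials (S(f_2,f_3), S(f_2,h_4), S(f_3,h_4), S(f_1,h_5), S(f_2,h_5), S(f_3,h_5), S(h_4,h_5), S(f_1,h_6), S(f_2,h_6), S(f_3,h_6), S(h_4,h_6), S(h_5,h_6)) all reduce to 0 modulo the current basis, so we have a Gröbner basis.
Inter-reduce: drop elements whose leading term is divisible by another's, tail-reduce, and make monic.
Reduced Gröbner basis: {a - 4, b - 3}.

From the last basis element, b - 3 = 0, so b takes values in {3}. Each choice, substituted upward through the basis, yields the corresponding point(s) of the solution set.
  b = 3: the earlier basis element becomes a - 4 = 0, giving a = 4 — point (4, 3).
Zero-dimensionality of the ideal guarantees finitely many solutions over ℂ.

{(4, 3)}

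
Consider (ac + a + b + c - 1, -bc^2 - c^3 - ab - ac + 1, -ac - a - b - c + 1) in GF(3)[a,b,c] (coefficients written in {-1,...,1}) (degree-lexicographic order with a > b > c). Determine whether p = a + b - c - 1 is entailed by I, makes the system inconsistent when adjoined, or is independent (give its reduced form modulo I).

a + b - c - 1 is independent of I; its normal form modulo I is a + b - c - 1.

First compute the reduced Gröbner basis of I by Buchberger's algorithm.
f_1 = ac + a + b + c - 1, LT = ac.
f_2 = -bc^2 - c^3 - ab - ac + 1, LT = bc^2.
f_3 = -ac - a - b - c + 1, LT = ac.

S(f_1,f_2): lcm = abc^2. S = -ac^3 - a^2b - a^2c + abc + b^2c + bc^2 - bc + a.
  reduce S modulo (f_1, f_2, f_3):
  remainder -a^2b + b^2c - c^3 + a^2 + ab - b^2 + c^2 - a ≠ 0; add h_4 = -a^2b + b^2c - c^3 + a^2 + ab - b^2 + c^2 - a to the basis.

The other S-polynomials (S(f_1,f_3), S(f_2,f_3), S(f_1,h_4), S(f_2,h_4), S(f_3,h_4)) all reduce to 0 modulo the current basis, so we have a Gröbner basis.
Inter-reduce: drop elements whose leading term is divisible by another's, tail-reduce, and make monic.
Reduced Gröbner basis: {a^2b - b^2c + c^3 - a^2 - ab + b^2 - c^2 + a, bc^2 + c^3 + ab - a - b - c, ac + a + b + c - 1}.
Label its elements g_1 = a^2b - b^2c + c^3 - a^2 - ab + b^2 - c^2 + a, g_2 = bc^2 + c^3 + ab - a - b - c, g_3 = ac + a + b + c - 1.

Reduce p = a + b - c - 1 modulo G:
  leading term a: no divisor's leading term divides it; move a to the remainder.
  leading term b: no divisor's leading term divides it; move b to the remainder.
  leading term c: no divisor's leading term divides it; move -c to the remainder.
  leading term 1: no divisor's leading term divides it; move -1 to the remainder.
  normal form = a + b - c - 1.
The normal form is nonzero, so p ∉ I. Since p minus its normal form lies in I, I + (p) = I + (r) where r = a + b - c - 1; decide whether this ideal is the whole ring.
Run Buchberger on G together with r (pairs among the g_i already reduce to 0 since G is a Gröbner basis):
g_1 = a^2b - b^2c + c^3 - a^2 - ab + b^2 - c^2 + a, LT = a^2b.
g_2 = bc^2 + c^3 + ab - a - b - c, LT = bc^2.
g_3 = ac + a + b + c - 1, LT = ac.
r = a + b - c - 1, LT = a.

S(g_1,r): lcm = a^2b. S = -ab^2 + abc - b^2c + c^3 - a^2 + b^2 - c^2 + a.
  reduce S modulo (g_1, g_2, g_3, r):
  remainder b^3 + b^2c + c^3 - b^2 - bc - c^2 + b - c ≠ 0; add m_5 = b^3 + b^2c + c^3 - b^2 - bc - c^2 + b - c to the basis.

S(g_3,r): lcm = ac. S = -bc + c^2 + a + b - c - 1.
  reduce S modulo (g_1, g_2, g_3, r, m_5):
  remainder -bc + c^2 ≠ 0; add m_6 = -bc + c^2 to the basis.

S(g_1,m_5): lcm = a^2b^3. S = -a^2b^2c - a^2c^3 - b^4c + b^2c^3 + a^2bc + a^2c^2 - ab^3 + b^4 - b^2c^2 - a^2b + a^2c + ab^2.
  reduce S modulo (g_1, g_2, g_3, r, m_5, m_6):
  remainder -c^5 - c^4 + c^3 - b^2 - c^2 + b - 1 ≠ 0; add m_7 = -c^5 - c^4 + c^3 - b^2 - c^2 + b - 1 to the basis.

S(g_2,m_5): lcm = b^3c^2. S = -c^5 + ab^3 + b^2c^2 + bc^3 + c^4 - ab^2 - b^3 - b^2c - bc^2 + c^3.
  reduce S modulo (g_1, g_2, g_3, r, m_5, m_6, m_7):
  remainder -c^3 - b^2 + c^2 + b + c - 1 ≠ 0; add m_8 = -c^3 - b^2 + c^2 + b + c - 1 to the basis.

The other S-polynomials (S(g_1,g_2), S(g_1,g_3), S(g_2,g_3), S(g_2,r), S(g_3,m_5), S(r,m_5), S(g_1,m_6), S(g_2,m_6), S(g_3,m_6), S(r,m_6), S(m_5,m_6), S(g_1,m_7), S(g_2,m_7), S(g_3,m_7), S(r,m_7), S(m_5,m_7), S(m_6,m_7), S(g_1,m_8), S(g_2,m_8), S(g_3,m_8), S(r,m_8), S(m_5,m_8), S(m_6,m_8), S(m_7,m_8)) all reduce to 0 modulo the current basis, so we have a Gröbner basis.
Inter-reduce: drop elements whose leading term is divisible by another's, tail-reduce, and make monic.
Reduced Gröbner basis: {b^3 + c + 1, c^3 + b^2 - c^2 - b - c + 1, bc - c^2, a + b - c - 1}.
The reduced Gröbner basis of I + (p) is {b^3 + c + 1, c^3 + b^2 - c^2 - b - c + 1, bc - c^2, a + b - c - 1} ≠ {1}, a proper ideal, so the enlarged system stays consistent: p is independent of I, with normal form a + b - c - 1.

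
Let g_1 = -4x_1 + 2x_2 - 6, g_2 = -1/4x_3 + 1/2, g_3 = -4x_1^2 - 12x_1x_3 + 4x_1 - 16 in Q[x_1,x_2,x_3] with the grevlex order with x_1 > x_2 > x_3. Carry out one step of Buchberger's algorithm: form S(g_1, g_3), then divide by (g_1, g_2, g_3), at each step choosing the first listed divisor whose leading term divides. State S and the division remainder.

lcm(LM(g_1), LM(g_3)) = x_1^2.
S = (lcm/LT(g_1))·g_1 − (lcm/LT(g_3))·g_3 = -1/2x_1x_2 - 3x_1x_3 + 5/2x_1 - 4.
Reduce S modulo (g_1, g_2, g_3) in that order:
  leading term x_1x_2: subtract (1/8x_2)·g_1 from -1/2x_1x_2 - 3x_1x_3 + 5/2x_1 - 4 → -1/4x_2^2 - 3x_1x_3 + 5/2x_1 + 3/4x_2 - 4
  leading term x_2^2: no divisor's leading term divides it; move -1/4x_2^2 to the remainder.
  leading term x_1x_3: subtract (3/4x_3)·g_1 from -3x_1x_3 + 5/2x_1 + 3/4x_2 - 4 → -3/2x_2x_3 + 5/2x_1 + 3/4x_2 + 9/2x_3 - 4
  leading term x_2x_3: subtract (6x_2)·g_2 from -3/2x_2x_3 + 5/2x_1 + 3/4x_2 + 9/2x_3 - 4 → 5/2x_1 - 9/4x_2 + 9/2x_3 - 4
  leading term x_1: subtract (-5/8)·g_1 from 5/2x_1 - 9/4x_2 + 9/2x_3 - 4 → -x_2 + 9/2x_3 - 31/4
  leading term x_2: no divisor's leading term divides it; move -x_2 to the remainder.
  leading term x_3: subtract (-18)·g_2 from 9/2x_3 - 31/4 → 5/4
  leading term 1: no divisor's leading term divides it; move 5/4 to the remainder.
The remainder -1/4x_2^2 - x_2 + 5/4 is nonzero, so it would be added as the next basis element.

S(g_1, g_3) = -1/2x_1x_2 - 3x_1x_3 + 5/2x_1 - 4; remainder on division = -1/4x_2^2 - x_2 + 5/4.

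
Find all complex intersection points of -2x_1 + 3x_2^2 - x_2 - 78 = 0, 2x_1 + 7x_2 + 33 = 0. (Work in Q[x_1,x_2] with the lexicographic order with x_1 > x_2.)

Compute a lex Gröbner basis by Buchberger's algorithm.
f_1 = -2x_1 + 3x_2^2 - x_2 - 78, LT = x_1.
f_2 = 2x_1 + 7x_2 + 33, LT = x_1.

S(f_1,f_2): lcm = x_1. S = -3/2x_2^2 - 3x_2 + 45/2.
  leading term x_2^2: no divisor's leading term divides it; move -3/2x_2^2 to the remainder.
  leading term x_2: no divisor's leading term divides it; move -3x_2 to the remainder.
  leading term 1: no divisor's leading term divides it; move 45/2 to the remainder.
  remainder -3/2x_2^2 - 3x_2 + 45/2 ≠ 0; add h_3 = -3/2x_2^2 - 3x_2 + 45/2 to the basis.

The other S-polynomials (S(f_1,h_3), S(f_2,h_3)) all reduce to 0 modulo the current basis, so we have a Gröbner basis.
Inter-reduce: drop elements whose leading term is divisible by another's, tail-reduce, and make monic.
Reduced Gröbner basis: {x_1 + 7/2x_2 + 33/2, x_2^2 + 2x_2 - 15}.

Since the basis is lex-ordered, x_2^2 + 2x_2 - 15 is univariate in x_2. Its roots are {-5, 3}. Back-substituting each root into the other basis elements fixes the other coordinates.
  x_2 = -5: the earlier basis element becomes x_1 - 1 = 0, giving x_1 = 1 — point (1, -5).
  x_2 = 3: the earlier basis element becomes x_1 + 27 = 0, giving x_1 = -27 — point (-27, 3).
Each listed point satisfies every original equation (direct substitution).
A lex Gröbner basis triangularizes the system, enabling back-substitution.

{(1, -5), (-27, 3)}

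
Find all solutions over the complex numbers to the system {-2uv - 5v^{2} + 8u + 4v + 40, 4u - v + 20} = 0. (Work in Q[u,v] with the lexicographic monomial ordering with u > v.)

{(-5, 0), (-47/11, 32/11)}

Compute a lex Gröbner basis by Buchberger's algorithm.
f_1 = -2uv + 8u - 5v^{2} + 4v + 40, LT = uv.
f_2 = 4u - v + 20, LT = u.

S(f_1,f_2): lcm = uv. S = -4u + \tfrac{11}{4}v^{2} - 7v - 20.
  reduce S modulo (f_1, f_2):
  remainder \tfrac{11}{4}v^{2} - 8v ≠ 0; add h_3 = \tfrac{11}{4}v^{2} - 8v to the basis.

The other S-polynomials (S(f_1,h_3), S(f_2,h_3)) all reduce to 0 modulo the current basis, so we have a Gröbner basis.
Inter-reduce: drop elements whose leading term is divisible by another's, tail-reduce, and make monic.
Reduced Gröbner basis: {u - \tfrac{1}{4}v + 5, v^{2} - \tfrac{32}{11}v}.

Since the basis is lex-ordered, v^{2} - \tfrac{32}{11}v is univariate in v. Its roots are {0, 32/11}. Back-substituting each root into the other basis elements fixes the other coordinates.
  v = 0: the earlier basis element becomes u + 5 = 0, giving u = -5 — point (-5, 0).
  v = 32/11: the earlier basis element becomes u + \tfrac{47}{11} = 0, giving u = -47/11 — point (-47/11, 32/11).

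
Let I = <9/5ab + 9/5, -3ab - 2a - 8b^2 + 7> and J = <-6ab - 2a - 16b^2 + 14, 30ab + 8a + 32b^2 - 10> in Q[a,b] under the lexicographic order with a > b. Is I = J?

No, the ideals differ.

For a fixed monomial order, each ideal has a unique reduced Gröbner basis; comparing bases decides equality.
Buchberger on the first generating set:
f_1 = 9/5ab + 9/5, LT = ab.
f_2 = -3ab - 2a - 8b^2 + 7, LT = ab.

S(f_1,f_2): lcm = ab. S = -2/3a - 8/3b^2 + 10/3.
  leading term a: no divisor's leading term divides it; move -2/3a to the remainder.
  leading term b^2: no divisor's leading term divides it; move -8/3b^2 to the remainder.
  leading term 1: no divisor's leading term divides it; move 10/3 to the remainder.
  remainder -2/3a - 8/3b^2 + 10/3 ≠ 0; add g_3 = -2/3a - 8/3b^2 + 10/3 to the basis.

S(f_1,g_3): lcm = ab. S = -4b^3 + 5b + 1.
  leading term b^3: no divisor's leading term divides it; move -4b^3 to the remainder.
  leading term b: no divisor's leading term divides it; move 5b to the remainder.
  leading term 1: no divisor's leading term divides it; move 1 to the remainder.
  remainder -4b^3 + 5b + 1 ≠ 0; add g_4 = -4b^3 + 5b + 1 to the basis.

S(f_2,g_3): lcm = ab. S = 2/3a - 4b^3 + 8/3b^2 + 5b - 7/3.
  leading term a: subtract (-1)·g_3 from 2/3a - 4b^3 + 8/3b^2 + 5b - 7/3 → -4b^3 + 5b + 1
  leading term b^3: subtract (1)·g_4 from -4b^3 + 5b + 1 → 0
  remainder 0.

S(f_1,g_4): lcm = ab^3. S = 5/4ab + 1/4a + b^2.
  leading term ab: subtract (25/36)·f_1 from 5/4ab + 1/4a + b^2 → 1/4a + b^2 - 5/4
  leading term a: subtract (-3/8)·g_3 from 1/4a + b^2 - 5/4 → 0
  remainder 0.

S(f_2,g_4): lcm = ab^3. S = 2/3ab^2 + 5/4ab + 1/4a + 8/3b^4 - 7/3b^2.
  leading term ab^2: subtract (10/27b)·f_1 from 2/3ab^2 + 5/4ab + 1/4a + 8/3b^4 - 7/3b^2 → 5/4ab + 1/4a + 8/3b^4 - 7/3b^2 - 2/3b
  leading term ab: subtract (25/36)·f_1 from 5/4ab + 1/4a + 8/3b^4 - 7/3b^2 - 2/3b → 1/4a + 8/3b^4 - 7/3b^2 - 2/3b - 5/4
  leading term a: subtract (-3/8)·g_3 from 1/4a + 8/3b^4 - 7/3b^2 - 2/3b - 5/4 → 8/3b^4 - 10/3b^2 - 2/3b
  leading term b^4: subtract (-2/3b)·g_4 from 8/3b^4 - 10/3b^2 - 2/3b → 0
  remainder 0.

S(g_3,g_4): leading monomials are coprime, so the S-polynomial reduces to 0 (Buchberger's first criterion).
Every S-polynomial of the final basis reduces to 0, so we have a Gröbner basis.
Inter-reduce: drop elements whose leading term is divisible by another's, tail-reduce, and make monic.
Reduced Gröbner basis: {a + 4b^2 - 5, b^3 - 5/4b - 1/4}.

Buchberger on the second generating set:
h_1 = -6ab - 2a - 16b^2 + 14, LT = ab.
h_2 = 30ab + 8a + 32b^2 - 10, LT = ab.

S(h_1,h_2): lcm = ab. S = 1/15a + 8/5b^2 - 2.
  leading term a: no divisor's leading term divides it; move 1/15a to the remainder.
  leading term b^2: no divisor's leading term divides it; move 8/5b^2 to the remainder.
  leading term 1: no divisor's leading term divides it; move -2 to the remainder.
  remainder 1/15a + 8/5b^2 - 2 ≠ 0; add k_3 = 1/15a + 8/5b^2 - 2 to the basis.

S(h_1,k_3): lcm = ab. S = 1/3a - 24b^3 + 8/3b^2 + 30b - 7/3.
  leading term a: subtract (5)·k_3 from 1/3a - 24b^3 + 8/3b^2 + 30b - 7/3 → -24b^3 - 16/3b^2 + 30b + 23/3
  leading term b^3: no divisor's leading term divides it; move -24b^3 to the remainder.
  leading term b^2: no divisor's leading term divides it; move -16/3b^2 to the remainder.
  leading term b: no divisor's leading term divides it; move 30b to the remainder.
  leading term 1: no divisor's leading term divides it; move 23/3 to the remainder.
  remainder -24b^3 - 16/3b^2 + 30b + 23/3 ≠ 0; add k_4 = -24b^3 - 16/3b^2 + 30b + 23/3 to the basis.

S(h_2,k_3): lcm = ab. S = 4/15a - 24b^3 + 16/15b^2 + 30b - 1/3.
  leading term a: subtract (4)·k_3 from 4/15a - 24b^3 + 16/15b^2 + 30b - 1/3 → -24b^3 - 16/3b^2 + 30b + 23/3
  leading term b^3: subtract (1)·k_4 from -24b^3 - 16/3b^2 + 30b + 23/3 → 0
  remainder 0.

S(h_1,k_4): lcm = ab^3. S = 1/9ab^2 + 5/4ab + 23/72a + 8/3b^4 - 7/3b^2.
  leading term ab^2: subtract (-1/54b)·h_1 from 1/9ab^2 + 5/4ab + 23/72a + 8/3b^4 - 7/3b^2 → 131/108ab + 23/72a + 8/3b^4 - 8/27b^3 - 7/3b^2 + 7/27b
  leading term ab: subtract (-131/648)·h_1 from 131/108ab + 23/72a + 8/3b^4 - 8/27b^3 - 7/3b^2 + 7/27b → -55/648a + 8/3b^4 - 8/27b^3 - 451/81b^2 + 7/27b + 917/324
  leading term a: subtract (-275/216)·k_3 from -55/648a + 8/3b^4 - 8/27b^3 - 451/81b^2 + 7/27b + 917/324 → 8/3b^4 - 8/27b^3 - 286/81b^2 + 7/27b + 23/81
  leading term b^4: subtract (-1/9b)·k_4 from 8/3b^4 - 8/27b^3 - 286/81b^2 + 7/27b + 23/81 → -8/9b^3 - 16/81b^2 + 10/9b + 23/81
  leading term b^3: subtract (1/27)·k_4 from -8/9b^3 - 16/81b^2 + 10/9b + 23/81 → 0
  remainder 0.

S(h_2,k_4): lcm = ab^3. S = 2/45ab^2 + 5/4ab + 23/72a + 16/15b^4 - 1/3b^2.
  leading term ab^2: subtract (-1/135b)·h_1 from 2/45ab^2 + 5/4ab + 23/72a + 16/15b^4 - 1/3b^2 → 667/540ab + 23/72a + 16/15b^4 - 16/135b^3 - 1/3b^2 + 14/135b
  leading term ab: subtract (-667/3240)·h_1 from 667/540ab + 23/72a + 16/15b^4 - 16/135b^3 - 1/3b^2 + 14/135b → -299/3240a + 16/15b^4 - 16/135b^3 - 1469/405b^2 + 14/135b + 4669/1620
  leading term a: subtract (-299/216)·k_3 from -299/3240a + 16/15b^4 - 16/135b^3 - 1469/405b^2 + 14/135b + 4669/1620 → 16/15b^4 - 16/135b^3 - 572/405b^2 + 14/135b + 46/405
  leading term b^4: subtract (-2/45b)·k_4 from 16/15b^4 - 16/135b^3 - 572/405b^2 + 14/135b + 46/405 → -16/45b^3 - 32/405b^2 + 4/9b + 46/405
  leading term b^3: subtract (2/135)·k_4 from -16/45b^3 - 32/405b^2 + 4/9b + 46/405 → 0
  remainder 0.

S(k_3,k_4): leading monomials are coprime, so the S-polynomial reduces to 0 (Buchberger's first criterion).
Every S-polynomial of the final basis reduces to 0, so we have a Gröbner basis.
Inter-reduce: drop elements whose leading term is divisible by another's, tail-reduce, and make monic.
Reduced Gröbner basis: {a + 24b^2 - 30, b^3 + 2/9b^2 - 5/4b - 23/72}.

Since the reduced bases disagree, the two ideals are not the same.
The same test decides containment: I ⊆ J iff every generator of I reduces to 0 modulo a Gröbner basis of J.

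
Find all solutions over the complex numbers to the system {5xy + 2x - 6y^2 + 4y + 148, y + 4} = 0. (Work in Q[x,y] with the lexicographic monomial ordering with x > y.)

Compute a lex Gröbner basis by Buchberger's algorithm.
f_1 = 5xy + 2x - 6y^2 + 4y + 148, LT = xy.
f_2 = y + 4, LT = y.

S(f_1,f_2): lcm = xy. S = -18/5x - 6/5y^2 + 4/5y + 148/5.
  leading term x: no divisor's leading term divides it; move -18/5x to the remainder.
  leading term y^2: subtract (-6/5y)·f_2 from -6/5y^2 + 4/5y + 148/5 → 28/5y + 148/5
  leading term y: subtract (28/5)·f_2 from 28/5y + 148/5 → 36/5
  leading term 1: no divisor's leading term divides it; move 36/5 to the remainder.
  remainder -18/5x + 36/5 ≠ 0; add h_3 = -18/5x + 36/5 to the basis.

The other S-polynomials (S(f_1,h_3), S(f_2,h_3)) all reduce to 0 modulo the current basis, so we have a Gröbner basis.
Inter-reduce: drop elements whose leading term is divisible by another's, tail-reduce, and make monic.
Reduced Gröbner basis: {x - 2, y + 4}.

A lex Gröbner basis eliminates variables successively. Here y + 4 depends only on y, with roots {-4}; lifting each root through the earlier basis elements recovers the full solutions.
  y = -4: the earlier basis element becomes x - 2 = 0, giving x = 2 — point (2, -4).
Check: every point annihilates each of the original generators.

{(2, -4)}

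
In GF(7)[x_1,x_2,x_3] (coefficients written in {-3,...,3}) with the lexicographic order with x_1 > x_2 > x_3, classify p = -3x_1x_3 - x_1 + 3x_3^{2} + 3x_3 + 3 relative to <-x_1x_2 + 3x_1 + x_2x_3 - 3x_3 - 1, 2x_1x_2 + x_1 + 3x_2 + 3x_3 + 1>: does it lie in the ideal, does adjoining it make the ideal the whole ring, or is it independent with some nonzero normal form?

First compute the reduced Gröbner basis of I by Buchberger's algorithm.
f_1 = -x_1x_2 + 3x_1 + x_2x_3 - 3x_3 - 1, LT = x_1x_2.
f_2 = 2x_1x_2 + x_1 + 3x_2 + 3x_3 + 1, LT = x_1x_2.

S(f_1,f_2): lcm = x_1x_2. S = -x_2x_3 + 2x_2 - 2x_3 - 3.
  leading term x_2x_3: no divisor's leading term divides it; move -x_2x_3 to the remainder.
  leading term x_2: no divisor's leading term divides it; move 2x_2 to the remainder.
  leading term x_3: no divisor's leading term divides it; move -2x_3 to the remainder.
  leading term 1: no divisor's leading term divides it; move -3 to the remainder.
  remainder -x_2x_3 + 2x_2 - 2x_3 - 3 ≠ 0; add h_3 = -x_2x_3 + 2x_2 - 2x_3 - 3 to the basis.

S(f_1,h_3): lcm = x_1x_2x_3. S = 2x_1x_2 + 2x_1x_3 - 3x_1 - x_2x_3^{2} + 3x_3^{2} + x_3.
  leading term x_1x_2: subtract (-2)·f_1 from 2x_1x_2 + 2x_1x_3 - 3x_1 - x_2x_3^{2} + 3x_3^{2} + x_3 → 2x_1x_3 + 3x_1 - x_2x_3^{2} + 2x_2x_3 + 3x_3^{2} + 2x_3 - 2
  leading term x_1x_3: no divisor's leading term divides it; move 2x_1x_3 to the remainder.
  leading term x_1: no divisor's leading term divides it; move 3x_1 to the remainder.
  leading term x_2x_3^{2}: subtract (x_3)·h_3 from -x_2x_3^{2} + 2x_2x_3 + 3x_3^{2} + 2x_3 - 2 → -2x_3^{2} - 2x_3 - 2
  leading term x_3^{2}: no divisor's leading term divides it; move -2x_3^{2} to the remainder.
  leading term x_3: no divisor's leading term divides it; move -2x_3 to the remainder.
  leading term 1: no divisor's leading term divides it; move -2 to the remainder.
  remainder 2x_1x_3 + 3x_1 - 2x_3^{2} - 2x_3 - 2 ≠ 0; add h_4 = 2x_1x_3 + 3x_1 - 2x_3^{2} - 2x_3 - 2 to the basis.

The other S-polynomials (S(f_2,h_3), S(f_1,h_4), S(f_2,h_4), S(h_3,h_4)) all reduce to 0 modulo the current basis, so we have a Gröbner basis.
Inter-reduce: drop elements whose leading term is divisible by another's, tail-reduce, and make monic.
Reduced Gröbner basis: {x_1x_2 - 3x_1 - 2x_2 - 2x_3 - 3, x_1x_3 - 2x_1 - x_3^{2} - x_3 - 1, x_2x_3 - 2x_2 + 2x_3 + 3}.
Label its elements g_1 = x_1x_2 - 3x_1 - 2x_2 - 2x_3 - 3, g_2 = x_1x_3 - 2x_1 - x_3^{2} - x_3 - 1, g_3 = x_2x_3 - 2x_2 + 2x_3 + 3.

Reduce p = -3x_1x_3 - x_1 + 3x_3^{2} + 3x_3 + 3 modulo G:
  leading term x_1x_3: subtract (-3)·g_2 from -3x_1x_3 - x_1 + 3x_3^{2} + 3x_3 + 3 → 0
  normal form = 0.
Since the normal form is 0, p ∈ I.

-3x_1x_3 - x_1 + 3x_3^{2} + 3x_3 + 3 lies in I (it reduces to 0).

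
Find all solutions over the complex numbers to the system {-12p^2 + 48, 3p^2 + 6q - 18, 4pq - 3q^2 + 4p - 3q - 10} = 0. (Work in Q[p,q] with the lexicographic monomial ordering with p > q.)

Compute a lex Gröbner basis by Buchberger's algorithm.
f_1 = -12p^2 + 48, LT = p^2.
f_2 = 3p^2 + 6q - 18, LT = p^2.
f_3 = 4pq + 4p - 3q^2 - 3q - 10, LT = pq.

S(f_1,f_2): lcm = p^2. S = -2q + 2.
  leading term q: no divisor's leading term divides it; move -2q to the remainder.
  leading term 1: no divisor's leading term divides it; move 2 to the remainder.
  remainder -2q + 2 ≠ 0; add h_4 = -2q + 2 to the basis.

S(f_1,f_3): lcm = p^2q. S = -p^2 + 3/4pq^2 + 3/4pq + 5/2p - 4q.
  leading term p^2: subtract (1/12)·f_1 from -p^2 + 3/4pq^2 + 3/4pq + 5/2p - 4q → 3/4pq^2 + 3/4pq + 5/2p - 4q - 4
  leading term pq^2: subtract (3/16q)·f_3 from 3/4pq^2 + 3/4pq + 5/2p - 4q - 4 → 5/2p + 9/16q^3 + 9/16q^2 - 17/8q - 4
  leading term p: no divisor's leading term divides it; move 5/2p to the remainder.
  leading term q^3: subtract (-9/32q^2)·h_4 from 9/16q^3 + 9/16q^2 - 17/8q - 4 → 9/8q^2 - 17/8q - 4
  leading term q^2: subtract (-9/16q)·h_4 from 9/8q^2 - 17/8q - 4 → -q - 4
  leading term q: subtract (1/2)·h_4 from -q - 4 → -5
  leading term 1: no divisor's leading term divides it; move -5 to the remainder.
  remainder 5/2p - 5 ≠ 0; add h_5 = 5/2p - 5 to the basis.

The other S-polynomials (S(f_2,f_3), S(f_1,h_4), S(f_2,h_4), S(f_3,h_4), S(f_1,h_5), S(f_2,h_5), S(f_3,h_5), S(h_4,h_5)) all reduce to 0 modulo the current basis, so we have a Gröbner basis.
Inter-reduce: drop elements whose leading term is divisible by another's, tail-reduce, and make monic.
Reduced Gröbner basis: {p - 2, q - 1}.

Elimination: the polynomial q - 1 lies in the elimination ideal for q, so q ∈ {1}. For each such q, the remaining basis elements (now univariate) give the rest of the solution.
  q = 1: the earlier basis element becomes p - 2 = 0, giving p = 2 — point (2, 1).

{(2, 1)}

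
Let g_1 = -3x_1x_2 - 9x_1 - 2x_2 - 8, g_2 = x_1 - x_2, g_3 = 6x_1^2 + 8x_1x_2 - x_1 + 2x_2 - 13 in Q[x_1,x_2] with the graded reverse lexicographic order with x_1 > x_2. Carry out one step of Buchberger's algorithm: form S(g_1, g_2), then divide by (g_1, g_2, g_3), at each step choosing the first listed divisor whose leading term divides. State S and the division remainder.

S(g_1, g_2) = x_2^2 + 3x_1 + 2/3x_2 + 8/3; remainder on division = x_2^2 + 11/3x_2 + 8/3.

lcm(LM(g_1), LM(g_2)) = x_1x_2.
S = (lcm/LT(g_1))·g_1 − (lcm/LT(g_2))·g_2 = x_2^2 + 3x_1 + 2/3x_2 + 8/3.
Reduce S modulo (g_1, g_2, g_3) in that order:
  leading term x_2^2: no divisor's leading term divides it; move x_2^2 to the remainder.
  leading term x_1: subtract (3)·g_2 from 3x_1 + 2/3x_2 + 8/3 → 11/3x_2 + 8/3
  leading term x_2: no divisor's leading term divides it; move 11/3x_2 to the remainder.
  leading term 1: no divisor's leading term divides it; move 8/3 to the remainder.
The remainder x_2^2 + 11/3x_2 + 8/3 is nonzero, so it would be added as the next basis element.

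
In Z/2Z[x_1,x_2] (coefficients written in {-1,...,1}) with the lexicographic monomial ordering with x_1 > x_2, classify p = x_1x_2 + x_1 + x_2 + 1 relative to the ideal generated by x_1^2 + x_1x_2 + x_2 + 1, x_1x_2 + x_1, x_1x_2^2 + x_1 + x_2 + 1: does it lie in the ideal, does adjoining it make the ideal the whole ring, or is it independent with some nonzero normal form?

First compute the reduced Gröbner basis of I by Buchberger's algorithm.
f_1 = x_1^2 + x_1x_2 + x_2 + 1, LT = x_1^2.
f_2 = x_1x_2 + x_1, LT = x_1x_2.
f_3 = x_1x_2^2 + x_1 + x_2 + 1, LT = x_1x_2^2.

S(f_1,f_2): lcm = x_1^2x_2. S = x_1^2 + x_1x_2^2 + x_2^2 + x_2.
  reduce S modulo (f_1, f_2, f_3):
  remainder x_2^2 + 1 ≠ 0; add h_4 = x_2^2 + 1 to the basis.

S(f_2,f_3): lcm = x_1x_2^2. S = x_1x_2 + x_1 + x_2 + 1.
  reduce S modulo (f_1, f_2, f_3, h_4):
  remainder x_2 + 1 ≠ 0; add h_5 = x_2 + 1 to the basis.

The other S-polynomials (S(f_1,f_3), S(f_1,h_4), S(f_2,h_4), S(f_3,h_4), S(f_1,h_5), S(f_2,h_5), S(f_3,h_5), S(h_4,h_5)) all reduce to 0 modulo the current basis, so we have a Gröbner basis.
Inter-reduce: drop elements whose leading term is divisible by another's, tail-reduce, and make monic.
Reduced Gröbner basis: {x_1^2 + x_1, x_2 + 1}.
Label its elements g_1 = x_1^2 + x_1, g_2 = x_2 + 1.

Reduce p = x_1x_2 + x_1 + x_2 + 1 modulo G:
  leading term x_1x_2: subtract (x_1)·g_2 from x_1x_2 + x_1 + x_2 + 1 → x_2 + 1
  leading term x_2: subtract (1)·g_2 from x_2 + 1 → 0
  normal form = 0.
Since the normal form is 0, p ∈ I.

The remainder on division by a Gröbner basis is unique — it is the normal form.

x_1x_2 + x_1 + x_2 + 1 lies in I (it reduces to 0).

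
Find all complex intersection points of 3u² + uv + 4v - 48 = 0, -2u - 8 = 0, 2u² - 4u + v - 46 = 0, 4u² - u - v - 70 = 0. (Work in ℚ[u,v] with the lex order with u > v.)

Compute a lex Gröbner basis by Buchberger's algorithm.
f_1 = 3u² + uv + 4v - 48, LT = u².
f_2 = -2u - 8, LT = u.
f_3 = 2u² - 4u + v - 46, LT = u².
f_4 = 4u² - u - v - 70, LT = u².

S(f_1,f_3): lcm = u². S = ⅓uv + 2u + ⅚v + 7.
  leading term uv: subtract (-⅙v)·f_2 from ⅓uv + 2u + ⅚v + 7 → 2u - ½v + 7
  leading term u: subtract (-1)·f_2 from 2u - ½v + 7 → -½v - 1
  leading term v: no divisor's leading term divides it; move -½v to the remainder.
  leading term 1: no divisor's leading term divides it; move -1 to the remainder.
  remainder -½v - 1 ≠ 0; add h_5 = -½v - 1 to the basis.

The other S-polynomials (S(f_1,f_2), S(f_1,f_4), S(f_2,f_3), S(f_2,f_4), S(f_3,f_4), S(f_1,h_5), S(f_2,h_5), S(f_3,h_5), S(f_4,h_5)) all reduce to 0 modulo the current basis, so we have a Gröbner basis.
Inter-reduce: drop elements whose leading term is divisible by another's, tail-reduce, and make monic.
Reduced Gröbner basis: {u + 4, v + 2}.

A lex Gröbner basis eliminates variables successively. Here v + 2 depends only on v, with roots {-2}; lifting each root through the earlier basis elements recovers the full solutions.
  v = -2: the earlier basis element becomes u + 4 = 0, giving u = -4 — point (-4, -2).
This is the nonlinear analogue of row-reducing a linear system.

{(-4, -2)}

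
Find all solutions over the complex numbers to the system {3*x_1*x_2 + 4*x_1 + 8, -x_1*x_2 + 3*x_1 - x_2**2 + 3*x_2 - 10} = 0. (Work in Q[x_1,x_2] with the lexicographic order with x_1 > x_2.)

Compute a lex Gröbner basis by Buchberger's algorithm.
f_1 = 3*x_1*x_2 + 4*x_1 + 8, LT = x_1*x_2.
f_2 = -x_1*x_2 + 3*x_1 - x_2**2 + 3*x_2 - 10, LT = x_1*x_2.

S(f_1,f_2): lcm = x_1*x_2. S = 13/3*x_1 - x_2**2 + 3*x_2 - 22/3.
  leading term x_1: no divisor's leading term divides it; move 13/3*x_1 to the remainder.
  leading term x_2**2: no divisor's leading term divides it; move -x_2**2 to the remainder.
  leading term x_2: no divisor's leading term divides it; move 3*x_2 to the remainder.
  leading term 1: no divisor's leading term divides it; move -22/3 to the remainder.
  remainder 13/3*x_1 - x_2**2 + 3*x_2 - 22/3 ≠ 0; add h_3 = 13/3*x_1 - x_2**2 + 3*x_2 - 22/3 to the basis.

S(f_1,h_3): lcm = x_1*x_2. S = 4/3*x_1 + 3/13*x_2**3 - 9/13*x_2**2 + 22/13*x_2 + 8/3.
  leading term x_1: subtract (4/13)·h_3 from 4/3*x_1 + 3/13*x_2**3 - 9/13*x_2**2 + 22/13*x_2 + 8/3 → 3/13*x_2**3 - 5/13*x_2**2 + 10/13*x_2 + 64/13
  leading term x_2**3: no divisor's leading term divides it; move 3/13*x_2**3 to the remainder.
  leading term x_2**2: no divisor's leading term divides it; move -5/13*x_2**2 to the remainder.
  leading term x_2: no divisor's leading term divides it; move 10/13*x_2 to the remainder.
  leading term 1: no divisor's leading term divides it; move 64/13 to the remainder.
  remainder 3/13*x_2**3 - 5/13*x_2**2 + 10/13*x_2 + 64/13 ≠ 0; add h_4 = 3/13*x_2**3 - 5/13*x_2**2 + 10/13*x_2 + 64/13 to the basis.

The other S-polynomials (S(f_2,h_3), S(f_1,h_4), S(f_2,h_4), S(h_3,h_4)) all reduce to 0 modulo the current basis, so we have a Gröbner basis.
Inter-reduce: drop elements whose leading term is divisible by another's, tail-reduce, and make monic.
Reduced Gröbner basis: {x_1 - 3/13*x_2**2 + 9/13*x_2 - 22/13, x_2**3 - 5/3*x_2**2 + 10/3*x_2 + 64/3}.

The lex basis is triangular: the last element involves only x_2. Solving x_2**3 - 5/3*x_2**2 + 10/3*x_2 + 64/3 = 0 gives x_2 ∈ {-2, 11/6 - sqrt(263)*I/6, 11/6 + sqrt(263)*I/6}; substituting each value into the earlier elements determines the remaining variables.
  x_2 = -2: the earlier basis element becomes x_1 - 4 = 0, giving x_1 = 4 — point (4, -2).
  x_2 = 11/6 - sqrt(263)*I/6: the earlier basis element becomes x_1 + 19/39 + sqrt(263)*I/39 = 0, giving x_1 = -19/39 - sqrt(263)*I/39 — point (-19/39 - sqrt(263)*I/39, 11/6 - sqrt(263)*I/6).
  x_2 = 11/6 + sqrt(263)*I/6: the earlier basis element becomes x_1 + 19/39 - sqrt(263)*I/39 = 0, giving x_1 = -19/39 + sqrt(263)*I/39 — point (-19/39 + sqrt(263)*I/39, 11/6 + sqrt(263)*I/6).

{(4, -2), (-19/39 - sqrt(263)*I/39, 11/6 - sqrt(263)*I/6), (-19/39 + sqrt(263)*I/39, 11/6 + sqrt(263)*I/6)}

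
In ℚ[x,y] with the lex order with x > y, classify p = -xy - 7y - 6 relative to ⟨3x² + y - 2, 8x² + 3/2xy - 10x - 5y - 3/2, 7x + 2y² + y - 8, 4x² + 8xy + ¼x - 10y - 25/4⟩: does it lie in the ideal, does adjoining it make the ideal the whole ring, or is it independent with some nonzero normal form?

First compute the reduced Gröbner basis of I by Buchberger's algorithm.
f_1 = 3x² + y - 2, LT = x².
f_2 = 8x² + 3/2xy - 10x - 5y - 3/2, LT = x².
f_3 = 7x + 2y² + y - 8, LT = x.
f_4 = 4x² + 8xy + ¼x - 10y - 25/4, LT = x².

S(f_1,f_2): lcm = x². S = -3/16xy + 5/4x + 23/24y - 23/48.
  reduce S modulo (f_1, f_2, f_3, f_4):
  remainder 3/56y³ - 37/112y² + 95/168y + 319/336 ≠ 0; add h_5 = 3/56y³ - 37/112y² + 95/168y + 319/336 to the basis.

S(f_1,f_3): lcm = x². S = -2/7xy² - 1/7xy + 8/7x + ⅓y - ⅔.
  reduce S modulo (f_1, f_2, f_3, f_4, h_5):
  remainder 932/441y² - 10075/1323y - 12871/1323 ≠ 0; add h_6 = 932/441y² - 10075/1323y - 12871/1323 to the basis.

S(f_1,f_4): lcm = x². S = -2xy - 1/16x + 17/6y + 43/48.
  reduce S modulo (f_1, f_2, f_3, f_4, h_5, h_6):
  remainder 558053/67104y + 558053/67104 ≠ 0; add h_7 = 558053/67104y + 558053/67104 to the basis.

The other S-polynomials (S(f_2,f_3), S(f_2,f_4), S(f_3,f_4), S(f_1,h_5), S(f_2,h_5), S(f_3,h_5), S(f_4,h_5), S(f_1,h_6), S(f_2,h_6), S(f_3,h_6), S(f_4,h_6), S(h_5,h_6), S(f_1,h_7), S(f_2,h_7), S(f_3,h_7), S(f_4,h_7), S(h_5,h_7), S(h_6,h_7)) all reduce to 0 modulo the current basis, so we have a Gröbner basis.
Inter-reduce: drop elements whose leading term is divisible by another's, tail-reduce, and make monic.
Reduced Gröbner basis: {x - 1, y + 1}.
Label its elements g_1 = x - 1, g_2 = y + 1.

Reduce p = -xy - 7y - 6 modulo G:
  leading term xy: subtract (-y)·g_1 from -xy - 7y - 6 → -8y - 6
  leading term y: subtract (-8)·g_2 from -8y - 6 → 2
  leading term 1: no divisor's leading term divides it; move 2 to the remainder.
  normal form = 2.
The normal form is nonzero, so p ∉ I. Since p minus its normal form lies in I, I + (p) = I + (r) where r = 2; decide whether this ideal is the whole ring.
Here r = 2 is a nonzero constant, hence a unit: 1 ∈ I + (p), the Gröbner basis of I + (p) is {1}, and the enlarged system has no common solution — adjoining p is inconsistent.

Adjoining -xy - 7y - 6 makes the ideal the whole ring: the system is inconsistent.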